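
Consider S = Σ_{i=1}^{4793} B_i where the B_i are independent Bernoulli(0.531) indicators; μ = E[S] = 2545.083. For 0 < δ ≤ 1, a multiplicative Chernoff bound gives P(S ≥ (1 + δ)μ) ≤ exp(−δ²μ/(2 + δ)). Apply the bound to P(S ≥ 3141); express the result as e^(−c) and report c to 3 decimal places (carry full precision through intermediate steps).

62.454

Write 3141 = (1 + δ)μ, so δ = 3141/2545.083 − 1 = 0.2341444…
Then the exponent is δ²μ/(2 + δ) = (3141 − μ)² / (μ·(2 + δ)) = 62.453726.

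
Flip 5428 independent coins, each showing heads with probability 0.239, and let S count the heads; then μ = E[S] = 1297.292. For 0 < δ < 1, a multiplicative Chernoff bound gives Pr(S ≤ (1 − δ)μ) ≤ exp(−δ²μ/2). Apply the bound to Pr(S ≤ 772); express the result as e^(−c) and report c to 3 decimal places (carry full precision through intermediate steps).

106.349

Write 772 = (1 − δ)μ, so δ = 1 − 772/1297.292 = 0.4049142…
Then the exponent is δ²μ/2 = (μ − 772)²/(2μ) = 106.349105.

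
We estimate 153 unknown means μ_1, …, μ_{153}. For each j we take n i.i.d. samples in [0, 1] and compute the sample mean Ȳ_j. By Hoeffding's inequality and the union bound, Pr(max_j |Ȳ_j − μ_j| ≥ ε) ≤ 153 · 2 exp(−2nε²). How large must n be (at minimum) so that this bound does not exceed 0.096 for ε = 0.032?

3939

Need 2·153·exp(−2nε²) ≤ 0.096, i.e. exp(−2nε²) ≤ 0.096/306.
So 2nε² ≥ ln(306/0.096) = 8.066992.
Hence n ≥ 8.066992/(2·0.032²) = 3938.961.
The smallest integer n is 3939.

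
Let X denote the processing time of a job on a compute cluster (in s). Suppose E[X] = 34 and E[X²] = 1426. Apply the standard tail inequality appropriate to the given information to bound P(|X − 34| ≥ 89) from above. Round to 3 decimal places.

The first two moments determine the variance, so Chebyshev's inequality is the sharpest standard bound available.
Var(X) = E[X²] − (E[X])² = 1426 − 1156 = 270.
Chebyshev's inequality: P(|X − μ| ≥ t) ≤ Var(X)/t² = 270/7921 = 0.0341.

0.034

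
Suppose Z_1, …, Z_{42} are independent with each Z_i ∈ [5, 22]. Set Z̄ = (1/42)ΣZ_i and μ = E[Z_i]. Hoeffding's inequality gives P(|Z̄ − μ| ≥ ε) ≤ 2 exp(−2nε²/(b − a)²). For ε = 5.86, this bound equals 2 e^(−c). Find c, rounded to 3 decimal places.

c = 2nε²/(b − a)² = 2·42·5.86² / 17² = 9.9811.

9.981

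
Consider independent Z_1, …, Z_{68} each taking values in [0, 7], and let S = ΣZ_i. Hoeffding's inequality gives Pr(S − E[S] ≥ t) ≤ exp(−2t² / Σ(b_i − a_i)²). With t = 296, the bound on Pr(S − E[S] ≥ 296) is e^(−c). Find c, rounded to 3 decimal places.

Σ(b_i − a_i)² = 68·(7)² = 3332.
c = 2t²/3332 = 2·296²/3332 = 52.5906.

52.591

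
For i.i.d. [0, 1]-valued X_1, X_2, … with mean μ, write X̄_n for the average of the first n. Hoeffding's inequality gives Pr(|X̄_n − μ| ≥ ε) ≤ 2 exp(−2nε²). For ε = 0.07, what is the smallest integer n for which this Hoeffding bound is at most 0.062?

Require 2·exp(−2nε²) ≤ 0.062, i.e. 2nε² ≥ ln(2/0.062) = 3.473768.
So n ≥ 3.473768 / (2·0.07²) = 354.466.
The smallest integer n is 355.

355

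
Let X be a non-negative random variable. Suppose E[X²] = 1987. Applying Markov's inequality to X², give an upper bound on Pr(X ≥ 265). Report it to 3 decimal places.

0.028

Since X ≥ 0, the event {X ≥ 265} is the same as {X² ≥ 70225}.
Markov's inequality applied to X² gives Pr(X² ≥ 70225) ≤ E[X²]/70225 = 1987/70225 = 0.0283.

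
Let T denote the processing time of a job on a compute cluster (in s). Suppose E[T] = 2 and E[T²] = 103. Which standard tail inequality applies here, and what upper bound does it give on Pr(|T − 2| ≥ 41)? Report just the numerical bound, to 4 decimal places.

0.0589

The first two moments determine the variance, so Chebyshev's inequality is the sharpest standard bound available.
Var(T) = E[T²] − (E[T])² = 103 − 4 = 99.
Chebyshev's inequality: Pr(|T − μ| ≥ t) ≤ Var(T)/t² = 99/1681 = 0.0589.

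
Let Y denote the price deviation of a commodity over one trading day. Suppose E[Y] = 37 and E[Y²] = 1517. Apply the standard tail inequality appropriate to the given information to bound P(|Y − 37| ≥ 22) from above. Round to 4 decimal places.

0.3058

The first two moments determine the variance, so Chebyshev's inequality is the sharpest standard bound available.
Var(Y) = E[Y²] − (E[Y])² = 1517 − 1369 = 148.
Chebyshev's inequality: P(|Y − μ| ≥ t) ≤ Var(Y)/t² = 148/484 = 0.3058.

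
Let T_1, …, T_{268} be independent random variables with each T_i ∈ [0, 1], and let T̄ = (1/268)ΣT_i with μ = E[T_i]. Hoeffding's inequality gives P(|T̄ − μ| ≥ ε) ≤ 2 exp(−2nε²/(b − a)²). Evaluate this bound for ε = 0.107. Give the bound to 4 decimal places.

Exponent: 2nε²/(b − a)² = 2·268·0.107² / 1² = 6.13666.
Bound = 2·exp(−6.13666) = 0.00432.

0.0043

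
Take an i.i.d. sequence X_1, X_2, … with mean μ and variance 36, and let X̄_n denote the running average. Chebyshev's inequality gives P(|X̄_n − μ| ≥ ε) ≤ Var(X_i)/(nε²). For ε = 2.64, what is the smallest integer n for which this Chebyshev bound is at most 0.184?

Require 36/(n·2.64²) ≤ 0.184, i.e. n ≥ 36/(0.184·2.64²) = 28.072.
The smallest integer n is 29.

29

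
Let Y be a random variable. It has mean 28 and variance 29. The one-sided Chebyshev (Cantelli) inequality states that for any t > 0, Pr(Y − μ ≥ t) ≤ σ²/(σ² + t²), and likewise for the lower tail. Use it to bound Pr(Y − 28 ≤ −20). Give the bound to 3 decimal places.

Here σ² = 29 and t = 20, so σ² + t² = 429.
Cantelli's bound: 29/429 = 0.0676.

0.068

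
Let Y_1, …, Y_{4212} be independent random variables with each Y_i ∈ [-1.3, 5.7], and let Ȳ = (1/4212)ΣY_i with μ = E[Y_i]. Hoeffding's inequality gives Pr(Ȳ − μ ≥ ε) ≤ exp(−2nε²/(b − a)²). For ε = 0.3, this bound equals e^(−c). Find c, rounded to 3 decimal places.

c = 2nε²/(b − a)² = 2·4212·0.3² / 7² = 15.4727.

15.473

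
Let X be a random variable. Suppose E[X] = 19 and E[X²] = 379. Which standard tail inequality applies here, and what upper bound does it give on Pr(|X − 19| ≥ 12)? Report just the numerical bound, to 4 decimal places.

0.1250

The first two moments determine the variance, so Chebyshev's inequality is the sharpest standard bound available.
Var(X) = E[X²] − (E[X])² = 379 − 361 = 18.
Chebyshev's inequality: Pr(|X − μ| ≥ t) ≤ Var(X)/t² = 18/144 = 0.1250.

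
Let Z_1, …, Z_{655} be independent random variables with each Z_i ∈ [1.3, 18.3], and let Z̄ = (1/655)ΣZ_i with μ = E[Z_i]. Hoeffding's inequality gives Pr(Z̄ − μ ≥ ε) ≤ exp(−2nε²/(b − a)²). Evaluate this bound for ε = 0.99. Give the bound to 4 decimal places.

0.0118

Exponent: 2nε²/(b − a)² = 2·655·0.99² / 17² = 4.44267.
Bound = exp(−4.44267) = 0.01176.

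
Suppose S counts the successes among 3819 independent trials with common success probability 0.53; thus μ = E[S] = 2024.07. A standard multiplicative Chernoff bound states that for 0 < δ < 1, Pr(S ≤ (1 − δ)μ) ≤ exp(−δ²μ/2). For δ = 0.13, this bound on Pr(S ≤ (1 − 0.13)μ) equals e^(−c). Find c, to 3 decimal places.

c = δ²μ/2 = 0.13²·2024.07/2 = 17.1034.

17.103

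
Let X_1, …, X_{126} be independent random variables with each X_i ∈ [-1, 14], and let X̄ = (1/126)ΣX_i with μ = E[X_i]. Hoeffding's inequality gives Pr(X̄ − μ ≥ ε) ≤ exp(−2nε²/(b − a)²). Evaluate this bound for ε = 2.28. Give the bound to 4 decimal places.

Exponent: 2nε²/(b − a)² = 2·126·2.28² / 15² = 5.82221.
Bound = exp(−5.82221) = 0.00296.

0.0030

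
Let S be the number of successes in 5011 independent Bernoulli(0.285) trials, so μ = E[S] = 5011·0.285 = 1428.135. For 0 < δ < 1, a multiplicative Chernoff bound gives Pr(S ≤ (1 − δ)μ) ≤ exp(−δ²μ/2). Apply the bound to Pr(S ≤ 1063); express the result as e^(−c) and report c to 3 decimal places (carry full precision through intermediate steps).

Write 1063 = (1 − δ)μ, so δ = 1 − 1063/1428.135 = 0.2556726…
Then the exponent is δ²μ/2 = (μ − 1063)²/(2μ) = 46.677509.

46.678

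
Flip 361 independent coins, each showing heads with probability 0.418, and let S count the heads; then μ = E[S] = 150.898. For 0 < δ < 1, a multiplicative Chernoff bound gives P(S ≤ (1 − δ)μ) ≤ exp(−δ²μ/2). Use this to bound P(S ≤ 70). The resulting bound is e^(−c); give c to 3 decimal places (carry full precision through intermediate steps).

Write 70 = (1 − δ)μ, so δ = 1 − 70/150.898 = 0.5361105…
Then the exponent is δ²μ/2 = (μ − 70)²/(2μ) = 21.685133.

21.685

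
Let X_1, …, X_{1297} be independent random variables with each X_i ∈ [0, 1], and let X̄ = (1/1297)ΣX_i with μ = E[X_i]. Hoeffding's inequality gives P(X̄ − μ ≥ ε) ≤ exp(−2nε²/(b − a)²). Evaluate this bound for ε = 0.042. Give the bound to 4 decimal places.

0.0103

Exponent: 2nε²/(b − a)² = 2·1297·0.042² / 1² = 4.57582.
Bound = exp(−4.57582) = 0.01030.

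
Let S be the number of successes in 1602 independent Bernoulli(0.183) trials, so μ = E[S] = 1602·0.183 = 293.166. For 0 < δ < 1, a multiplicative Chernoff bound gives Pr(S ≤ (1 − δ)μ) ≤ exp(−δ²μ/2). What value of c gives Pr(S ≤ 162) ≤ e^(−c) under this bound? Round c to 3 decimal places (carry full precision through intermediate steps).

29.343

Write 162 = (1 − δ)μ, so δ = 1 − 162/293.166 = 0.447412…
Then the exponent is δ²μ/2 = (μ − 162)²/(2μ) = 29.342624.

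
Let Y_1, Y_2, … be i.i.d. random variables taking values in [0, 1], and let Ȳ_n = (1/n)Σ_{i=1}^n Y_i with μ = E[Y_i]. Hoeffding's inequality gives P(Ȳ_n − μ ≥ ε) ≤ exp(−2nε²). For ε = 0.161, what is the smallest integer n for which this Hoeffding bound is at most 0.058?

55

Require exp(−2nε²) ≤ 0.058, i.e. 2nε² ≥ ln(1/0.058) = 2.847312.
So n ≥ 2.847312 / (2·0.161²) = 54.923.
The smallest integer n is 55.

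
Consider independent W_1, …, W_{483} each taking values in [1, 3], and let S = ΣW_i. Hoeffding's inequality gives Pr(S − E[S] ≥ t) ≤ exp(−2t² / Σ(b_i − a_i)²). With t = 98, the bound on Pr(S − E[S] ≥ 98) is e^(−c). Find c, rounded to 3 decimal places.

9.942

Σ(b_i − a_i)² = 483·(2)² = 1932.
c = 2t²/1932 = 2·98²/1932 = 9.9420.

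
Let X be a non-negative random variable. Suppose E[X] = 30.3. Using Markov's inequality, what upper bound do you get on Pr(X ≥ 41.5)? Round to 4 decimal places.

Markov's inequality: for a non-negative random variable, Pr(X ≥ a) ≤ E[X]/a.
Here E[X] = 30.3 and a = 41.5, so the bound is 30.3/41.5 = 0.7301.

0.7301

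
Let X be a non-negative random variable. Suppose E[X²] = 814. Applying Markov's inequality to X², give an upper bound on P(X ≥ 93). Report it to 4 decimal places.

0.0941

Since X ≥ 0, the event {X ≥ 93} is the same as {X² ≥ 8649}.
Markov's inequality applied to X² gives P(X² ≥ 8649) ≤ E[X²]/8649 = 814/8649 = 0.0941.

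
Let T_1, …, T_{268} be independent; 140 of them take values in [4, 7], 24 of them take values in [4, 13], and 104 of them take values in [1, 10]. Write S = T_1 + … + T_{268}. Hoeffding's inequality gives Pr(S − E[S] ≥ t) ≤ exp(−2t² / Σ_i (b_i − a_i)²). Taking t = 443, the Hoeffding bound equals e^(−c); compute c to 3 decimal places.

33.755

Σ(b_i − a_i)² = 140·3² + 24·9² + 104·9² = 11628.
c = 2t² / 11628 = 2·443² / 11628 = 33.7546.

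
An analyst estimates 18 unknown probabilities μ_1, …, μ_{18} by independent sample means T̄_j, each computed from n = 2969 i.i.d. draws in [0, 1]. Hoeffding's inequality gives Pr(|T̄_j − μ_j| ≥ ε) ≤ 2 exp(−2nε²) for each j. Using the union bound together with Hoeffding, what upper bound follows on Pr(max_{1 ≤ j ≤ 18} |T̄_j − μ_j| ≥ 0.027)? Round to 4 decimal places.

Per-experiment Hoeffding bound: 2·exp(−2·2969·0.027²) = 2·exp(−4.32880) = 0.026367.
Union bound over 18 events: 18·0.026367 = 0.47460.

0.4746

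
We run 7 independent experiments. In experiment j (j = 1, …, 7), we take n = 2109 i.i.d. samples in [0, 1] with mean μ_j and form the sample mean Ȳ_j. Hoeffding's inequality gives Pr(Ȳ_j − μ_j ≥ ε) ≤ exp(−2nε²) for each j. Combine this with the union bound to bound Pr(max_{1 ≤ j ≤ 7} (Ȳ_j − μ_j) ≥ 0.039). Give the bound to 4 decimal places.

0.0115

Per-experiment Hoeffding bound: exp(−2·2109·0.039²) = exp(−6.41558) = 0.0016359.
Union bound over 7 events: 7·0.0016359 = 0.01145.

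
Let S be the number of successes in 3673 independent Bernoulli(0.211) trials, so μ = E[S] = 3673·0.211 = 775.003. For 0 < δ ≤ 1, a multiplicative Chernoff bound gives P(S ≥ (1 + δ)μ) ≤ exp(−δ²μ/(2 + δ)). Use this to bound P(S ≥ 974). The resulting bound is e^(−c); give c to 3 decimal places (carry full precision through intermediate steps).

Write 974 = (1 + δ)μ, so δ = 974/775.003 − 1 = 0.2567693…
Then the exponent is δ²μ/(2 + δ) = (974 − μ)² / (μ·(2 + δ)) = 22.641360.

22.641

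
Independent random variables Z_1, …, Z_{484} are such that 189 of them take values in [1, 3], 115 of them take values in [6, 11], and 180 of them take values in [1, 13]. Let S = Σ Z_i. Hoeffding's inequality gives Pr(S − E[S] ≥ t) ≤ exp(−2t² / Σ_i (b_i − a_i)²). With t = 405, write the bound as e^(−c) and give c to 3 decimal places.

11.101

Σ(b_i − a_i)² = 189·2² + 115·5² + 180·12² = 29551.
c = 2t² / 29551 = 2·405² / 29551 = 11.1011.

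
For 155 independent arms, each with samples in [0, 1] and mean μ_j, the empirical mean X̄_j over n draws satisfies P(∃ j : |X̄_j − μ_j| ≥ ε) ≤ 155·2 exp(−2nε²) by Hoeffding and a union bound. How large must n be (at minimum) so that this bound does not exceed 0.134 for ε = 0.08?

Need 2·155·exp(−2nε²) ≤ 0.134, i.e. exp(−2nε²) ≤ 0.134/310.
So 2nε² ≥ ln(310/0.134) = 7.746488.
Hence n ≥ 7.746488/(2·0.08²) = 605.194.
The smallest integer n is 606.

606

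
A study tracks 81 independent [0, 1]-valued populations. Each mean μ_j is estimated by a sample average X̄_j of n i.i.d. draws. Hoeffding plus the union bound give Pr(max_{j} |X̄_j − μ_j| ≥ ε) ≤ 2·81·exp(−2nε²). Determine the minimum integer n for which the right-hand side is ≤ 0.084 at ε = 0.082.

Need 2·81·exp(−2nε²) ≤ 0.084, i.e. exp(−2nε²) ≤ 0.084/162.
So 2nε² ≥ ln(162/0.084) = 7.564535.
Hence n ≥ 7.564535/(2·0.082²) = 562.503.
The smallest integer n is 563.

563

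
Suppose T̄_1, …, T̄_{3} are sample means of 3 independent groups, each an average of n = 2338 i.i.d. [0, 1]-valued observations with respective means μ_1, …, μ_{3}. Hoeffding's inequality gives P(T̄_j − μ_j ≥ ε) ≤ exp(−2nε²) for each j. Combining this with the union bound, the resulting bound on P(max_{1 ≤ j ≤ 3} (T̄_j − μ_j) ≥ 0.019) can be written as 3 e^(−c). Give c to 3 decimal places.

Union bound over the 3 events: P(max_{1 ≤ j ≤ 3} (T̄_j − μ_j) ≥ 0.019) ≤ 3·exp(−2nε²) = 3 exp(−2·2338·0.019²).
So c = 2·2338·0.019² = 1.6880.

1.688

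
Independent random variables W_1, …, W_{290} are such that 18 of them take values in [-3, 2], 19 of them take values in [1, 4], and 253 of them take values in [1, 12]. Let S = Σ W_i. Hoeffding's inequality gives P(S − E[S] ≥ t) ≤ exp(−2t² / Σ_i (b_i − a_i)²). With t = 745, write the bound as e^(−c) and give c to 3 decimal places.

35.540

Σ(b_i − a_i)² = 18·5² + 19·3² + 253·11² = 31234.
c = 2t² / 31234 = 2·745² / 31234 = 35.5398.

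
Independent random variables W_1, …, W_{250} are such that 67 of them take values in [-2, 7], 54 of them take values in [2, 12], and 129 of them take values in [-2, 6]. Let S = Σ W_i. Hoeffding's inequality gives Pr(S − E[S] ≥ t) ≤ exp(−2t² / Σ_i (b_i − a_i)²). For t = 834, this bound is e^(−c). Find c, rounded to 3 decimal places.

Σ(b_i − a_i)² = 67·9² + 54·10² + 129·8² = 19083.
c = 2t² / 19083 = 2·834² / 19083 = 72.8980.

72.898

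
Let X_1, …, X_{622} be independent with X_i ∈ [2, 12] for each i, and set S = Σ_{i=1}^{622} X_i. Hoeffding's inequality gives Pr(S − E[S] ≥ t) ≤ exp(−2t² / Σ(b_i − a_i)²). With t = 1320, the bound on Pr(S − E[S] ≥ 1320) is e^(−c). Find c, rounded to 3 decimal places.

Σ(b_i − a_i)² = 622·(10)² = 62200.
c = 2t²/62200 = 2·1320²/62200 = 56.0257.

56.026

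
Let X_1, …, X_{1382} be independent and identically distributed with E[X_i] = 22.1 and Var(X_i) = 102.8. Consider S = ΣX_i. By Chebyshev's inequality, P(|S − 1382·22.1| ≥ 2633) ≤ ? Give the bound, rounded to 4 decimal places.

0.0205

Var(S) = n·Var(X_i) = 1382·102.8 = 142069.6.
Chebyshev: P(|S − 1382·22.1| ≥ 2633) ≤ Var(S)/2633² = 142069.6/6932689 = 0.0205.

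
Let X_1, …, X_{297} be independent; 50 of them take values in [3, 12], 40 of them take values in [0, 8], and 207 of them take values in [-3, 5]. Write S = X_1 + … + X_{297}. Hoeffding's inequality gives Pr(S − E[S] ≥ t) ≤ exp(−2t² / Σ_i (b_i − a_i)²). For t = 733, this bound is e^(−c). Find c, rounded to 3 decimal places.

54.113

Σ(b_i − a_i)² = 50·9² + 40·8² + 207·8² = 19858.
c = 2t² / 19858 = 2·733² / 19858 = 54.1131.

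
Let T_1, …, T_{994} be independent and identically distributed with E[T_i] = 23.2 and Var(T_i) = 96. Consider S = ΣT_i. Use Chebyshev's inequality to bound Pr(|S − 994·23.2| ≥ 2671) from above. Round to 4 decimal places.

Var(S) = n·Var(T_i) = 994·96 = 95424.
Chebyshev: Pr(|S − 994·23.2| ≥ 2671) ≤ Var(S)/2671² = 95424/7134241 = 0.0134.

0.0134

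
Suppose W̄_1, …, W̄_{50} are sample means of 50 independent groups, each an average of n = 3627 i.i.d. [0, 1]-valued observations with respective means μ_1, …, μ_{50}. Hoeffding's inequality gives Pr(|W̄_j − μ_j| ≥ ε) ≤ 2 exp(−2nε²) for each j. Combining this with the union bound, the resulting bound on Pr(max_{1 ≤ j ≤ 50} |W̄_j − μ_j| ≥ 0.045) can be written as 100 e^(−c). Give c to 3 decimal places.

Union bound over the 50 events: Pr(max_{1 ≤ j ≤ 50} |W̄_j − μ_j| ≥ 0.045) ≤ 50·2·exp(−2nε²) = 100 exp(−2·3627·0.045²).
So c = 2·3627·0.045² = 14.6893.

14.689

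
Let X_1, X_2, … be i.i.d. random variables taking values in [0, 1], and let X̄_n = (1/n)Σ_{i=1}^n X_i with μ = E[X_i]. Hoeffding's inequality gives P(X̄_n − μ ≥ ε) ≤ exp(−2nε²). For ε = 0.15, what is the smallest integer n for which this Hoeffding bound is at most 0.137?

45

Require exp(−2nε²) ≤ 0.137, i.e. 2nε² ≥ ln(1/0.137) = 1.987774.
So n ≥ 1.987774 / (2·0.15²) = 44.173.
The smallest integer n is 45.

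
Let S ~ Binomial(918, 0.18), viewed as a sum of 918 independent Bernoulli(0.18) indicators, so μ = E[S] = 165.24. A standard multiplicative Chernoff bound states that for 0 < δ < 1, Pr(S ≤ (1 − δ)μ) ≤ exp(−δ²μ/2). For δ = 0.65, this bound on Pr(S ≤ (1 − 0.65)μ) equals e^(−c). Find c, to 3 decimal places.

34.907

c = δ²μ/2 = 0.65²·165.24/2 = 34.9070.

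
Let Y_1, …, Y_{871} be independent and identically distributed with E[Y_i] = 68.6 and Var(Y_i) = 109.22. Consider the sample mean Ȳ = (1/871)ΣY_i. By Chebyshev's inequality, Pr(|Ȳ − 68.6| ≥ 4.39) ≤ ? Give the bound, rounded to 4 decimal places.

0.0065

Var(Ȳ) = Var(Y_i)/n = 109.22/871 = 0.1254.
Chebyshev: Pr(|Ȳ − 68.6| ≥ 4.39) ≤ Var(Ȳ)/(4.39)² = 109.22/(871·4.39²) = 0.0065.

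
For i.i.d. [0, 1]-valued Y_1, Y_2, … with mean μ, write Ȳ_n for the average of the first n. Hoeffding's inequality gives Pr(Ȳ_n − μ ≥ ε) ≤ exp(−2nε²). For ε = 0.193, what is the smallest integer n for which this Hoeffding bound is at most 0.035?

45

Require exp(−2nε²) ≤ 0.035, i.e. 2nε² ≥ ln(1/0.035) = 3.352407.
So n ≥ 3.352407 / (2·0.193²) = 45.000.
The smallest integer n is 45.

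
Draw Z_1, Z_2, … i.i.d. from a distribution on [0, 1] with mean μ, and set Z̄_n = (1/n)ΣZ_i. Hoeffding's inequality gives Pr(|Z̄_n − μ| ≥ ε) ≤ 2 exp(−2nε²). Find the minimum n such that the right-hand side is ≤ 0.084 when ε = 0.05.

Require 2·exp(−2nε²) ≤ 0.084, i.e. 2nε² ≥ ln(2/0.084) = 3.170086.
So n ≥ 3.170086 / (2·0.05²) = 634.017.
The smallest integer n is 635.

635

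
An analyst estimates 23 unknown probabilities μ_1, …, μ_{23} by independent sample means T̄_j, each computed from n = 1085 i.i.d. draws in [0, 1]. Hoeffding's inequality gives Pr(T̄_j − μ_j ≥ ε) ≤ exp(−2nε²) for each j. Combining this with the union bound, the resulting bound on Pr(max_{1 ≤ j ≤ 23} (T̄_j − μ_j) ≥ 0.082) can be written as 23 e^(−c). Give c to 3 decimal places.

Union bound over the 23 events: Pr(max_{1 ≤ j ≤ 23} (T̄_j − μ_j) ≥ 0.082) ≤ 23·exp(−2nε²) = 23 exp(−2·1085·0.082²).
So c = 2·1085·0.082² = 14.5911.

14.591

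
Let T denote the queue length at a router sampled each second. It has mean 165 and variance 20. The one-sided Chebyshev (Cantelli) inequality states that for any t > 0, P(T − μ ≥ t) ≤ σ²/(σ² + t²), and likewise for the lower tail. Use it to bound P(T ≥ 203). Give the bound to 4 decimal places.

0.0137

Here σ² = 20 and t = 38, so σ² + t² = 1464.
Cantelli's bound: 20/1464 = 0.0137.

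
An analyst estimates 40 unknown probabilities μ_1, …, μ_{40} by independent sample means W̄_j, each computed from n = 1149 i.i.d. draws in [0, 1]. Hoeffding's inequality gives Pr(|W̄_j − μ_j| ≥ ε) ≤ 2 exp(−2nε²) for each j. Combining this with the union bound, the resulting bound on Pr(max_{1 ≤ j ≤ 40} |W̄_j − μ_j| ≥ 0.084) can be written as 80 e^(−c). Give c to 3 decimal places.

Union bound over the 40 events: Pr(max_{1 ≤ j ≤ 40} |W̄_j − μ_j| ≥ 0.084) ≤ 40·2·exp(−2nε²) = 80 exp(−2·1149·0.084²).
So c = 2·1149·0.084² = 16.2147.

16.215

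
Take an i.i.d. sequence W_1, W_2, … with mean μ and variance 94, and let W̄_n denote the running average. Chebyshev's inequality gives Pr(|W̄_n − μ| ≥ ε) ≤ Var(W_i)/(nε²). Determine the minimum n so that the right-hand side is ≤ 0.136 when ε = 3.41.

60

Require 94/(n·3.41²) ≤ 0.136, i.e. n ≥ 94/(0.136·3.41²) = 59.440.
The smallest integer n is 60.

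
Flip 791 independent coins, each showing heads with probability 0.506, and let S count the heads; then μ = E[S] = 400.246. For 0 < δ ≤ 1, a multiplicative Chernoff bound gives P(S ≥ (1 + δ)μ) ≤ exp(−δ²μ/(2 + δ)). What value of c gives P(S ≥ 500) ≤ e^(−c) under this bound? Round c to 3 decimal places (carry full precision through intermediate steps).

11.053

Write 500 = (1 + δ)μ, so δ = 500/400.246 − 1 = 0.2492317…
Then the exponent is δ²μ/(2 + δ) = (500 − μ)² / (μ·(2 + δ)) = 11.053490.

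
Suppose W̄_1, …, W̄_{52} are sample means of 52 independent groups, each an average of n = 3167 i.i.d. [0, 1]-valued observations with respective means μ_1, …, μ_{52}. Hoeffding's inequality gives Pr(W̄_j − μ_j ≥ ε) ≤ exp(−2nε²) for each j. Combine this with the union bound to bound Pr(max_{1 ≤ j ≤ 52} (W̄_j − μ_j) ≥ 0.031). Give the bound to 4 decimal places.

Per-experiment Hoeffding bound: exp(−2·3167·0.031²) = exp(−6.08697) = 0.0022723.
Union bound over 52 events: 52·0.0022723 = 0.11816.

0.1182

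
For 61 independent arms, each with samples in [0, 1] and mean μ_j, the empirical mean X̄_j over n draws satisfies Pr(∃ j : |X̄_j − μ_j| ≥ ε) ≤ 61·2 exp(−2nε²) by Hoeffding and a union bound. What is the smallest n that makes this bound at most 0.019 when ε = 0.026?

6485

Need 2·61·exp(−2nε²) ≤ 0.019, i.e. exp(−2nε²) ≤ 0.019/122.
So 2nε² ≥ ln(122/0.019) = 8.767337.
Hence n ≥ 8.767337/(2·0.026²) = 6484.717.
The smallest integer n is 6485.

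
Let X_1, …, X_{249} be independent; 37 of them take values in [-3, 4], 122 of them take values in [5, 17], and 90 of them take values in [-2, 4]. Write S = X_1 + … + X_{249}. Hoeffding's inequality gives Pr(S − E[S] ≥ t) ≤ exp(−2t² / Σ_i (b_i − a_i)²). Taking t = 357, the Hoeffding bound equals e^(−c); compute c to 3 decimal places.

11.268

Σ(b_i − a_i)² = 37·7² + 122·12² + 90·6² = 22621.
c = 2t² / 22621 = 2·357² / 22621 = 11.2682.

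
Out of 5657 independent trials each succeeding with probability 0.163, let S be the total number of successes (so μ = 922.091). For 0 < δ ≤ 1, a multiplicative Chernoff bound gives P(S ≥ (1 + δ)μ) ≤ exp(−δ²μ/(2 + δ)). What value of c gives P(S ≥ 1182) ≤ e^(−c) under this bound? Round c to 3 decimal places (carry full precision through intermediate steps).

Write 1182 = (1 + δ)μ, so δ = 1182/922.091 − 1 = 0.2818691…
Then the exponent is δ²μ/(2 + δ) = (1182 − μ)² / (μ·(2 + δ)) = 32.105402.

32.105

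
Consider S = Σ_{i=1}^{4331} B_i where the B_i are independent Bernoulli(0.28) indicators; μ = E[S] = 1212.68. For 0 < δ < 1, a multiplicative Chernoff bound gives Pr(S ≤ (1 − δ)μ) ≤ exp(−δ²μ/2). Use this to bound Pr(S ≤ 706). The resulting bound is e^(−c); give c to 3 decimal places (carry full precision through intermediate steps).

Write 706 = (1 − δ)μ, so δ = 1 − 706/1212.68 = 0.4178184…
Then the exponent is δ²μ/2 = (μ − 706)²/(2μ) = 105.850110.

105.850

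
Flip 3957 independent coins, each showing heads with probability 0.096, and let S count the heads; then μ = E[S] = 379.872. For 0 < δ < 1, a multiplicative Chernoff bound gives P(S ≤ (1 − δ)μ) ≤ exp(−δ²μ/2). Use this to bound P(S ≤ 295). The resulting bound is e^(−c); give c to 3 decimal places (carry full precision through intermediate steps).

9.481

Write 295 = (1 − δ)μ, so δ = 1 − 295/379.872 = 0.2234226…
Then the exponent is δ²μ/2 = (μ − 295)²/(2μ) = 9.481163.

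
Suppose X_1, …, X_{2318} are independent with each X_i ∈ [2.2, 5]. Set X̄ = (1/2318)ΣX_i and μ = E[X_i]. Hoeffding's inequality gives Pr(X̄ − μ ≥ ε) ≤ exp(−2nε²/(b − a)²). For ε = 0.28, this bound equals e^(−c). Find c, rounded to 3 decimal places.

c = 2nε²/(b − a)² = 2·2318·0.28² / 2.8² = 46.3600.

46.360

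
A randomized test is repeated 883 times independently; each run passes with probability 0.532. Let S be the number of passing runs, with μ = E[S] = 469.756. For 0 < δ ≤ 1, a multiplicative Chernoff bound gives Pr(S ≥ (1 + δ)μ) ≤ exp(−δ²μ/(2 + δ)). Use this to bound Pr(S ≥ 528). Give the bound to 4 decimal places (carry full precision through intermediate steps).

0.0334

Write 528 = (1 + δ)μ, so δ = 528/469.756 − 1 = 0.1239878…
Then the exponent is δ²μ/(2 + δ) = (528 − μ)² / (μ·(2 + δ)) = 3.399993.
Bound = exp(−3.399993) = 0.03337.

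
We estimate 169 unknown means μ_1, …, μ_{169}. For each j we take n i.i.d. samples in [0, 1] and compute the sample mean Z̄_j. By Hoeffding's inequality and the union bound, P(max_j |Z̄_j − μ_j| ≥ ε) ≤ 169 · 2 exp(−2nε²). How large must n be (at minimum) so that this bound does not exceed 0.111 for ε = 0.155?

Need 2·169·exp(−2nε²) ≤ 0.111, i.e. exp(−2nε²) ≤ 0.111/338.
So 2nε² ≥ ln(338/0.111) = 8.021271.
Hence n ≥ 8.021271/(2·0.155²) = 166.936.
The smallest integer n is 167.

167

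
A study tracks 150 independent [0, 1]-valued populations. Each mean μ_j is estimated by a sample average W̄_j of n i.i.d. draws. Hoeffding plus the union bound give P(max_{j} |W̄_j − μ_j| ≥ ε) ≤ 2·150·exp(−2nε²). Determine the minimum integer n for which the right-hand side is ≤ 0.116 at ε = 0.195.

104

Need 2·150·exp(−2nε²) ≤ 0.116, i.e. exp(−2nε²) ≤ 0.116/300.
So 2nε² ≥ ln(300/0.116) = 7.857948.
Hence n ≥ 7.857948/(2·0.195²) = 103.326.
The smallest integer n is 104.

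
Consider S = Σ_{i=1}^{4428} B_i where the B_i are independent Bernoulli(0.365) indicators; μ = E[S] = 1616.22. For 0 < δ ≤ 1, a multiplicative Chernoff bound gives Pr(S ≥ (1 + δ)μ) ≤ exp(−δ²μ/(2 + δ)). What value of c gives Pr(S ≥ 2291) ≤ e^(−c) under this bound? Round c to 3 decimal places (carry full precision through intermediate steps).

116.535

Write 2291 = (1 + δ)μ, so δ = 2291/1616.22 − 1 = 0.417505…
Then the exponent is δ²μ/(2 + δ) = (2291 − μ)² / (μ·(2 + δ)) = 116.535042.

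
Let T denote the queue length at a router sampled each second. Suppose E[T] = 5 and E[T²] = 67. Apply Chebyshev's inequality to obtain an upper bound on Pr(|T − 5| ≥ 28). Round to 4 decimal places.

0.0536

Var(T) = E[T²] − (E[T])² = 67 − 25 = 42.
Chebyshev's inequality: Pr(|T − μ| ≥ t) ≤ Var(T)/t² = 42/784 = 0.0536.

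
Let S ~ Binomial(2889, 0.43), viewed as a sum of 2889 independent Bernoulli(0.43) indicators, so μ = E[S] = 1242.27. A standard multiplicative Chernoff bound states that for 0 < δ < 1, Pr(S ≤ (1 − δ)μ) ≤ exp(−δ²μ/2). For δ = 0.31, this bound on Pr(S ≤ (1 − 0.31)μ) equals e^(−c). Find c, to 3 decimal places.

c = δ²μ/2 = 0.31²·1242.27/2 = 59.6911.

59.691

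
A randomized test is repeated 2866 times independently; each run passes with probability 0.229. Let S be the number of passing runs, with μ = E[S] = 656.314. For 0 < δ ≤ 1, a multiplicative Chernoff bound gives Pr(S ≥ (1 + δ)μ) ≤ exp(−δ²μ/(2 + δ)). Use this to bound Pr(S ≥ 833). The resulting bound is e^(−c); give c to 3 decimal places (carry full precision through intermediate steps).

20.961

Write 833 = (1 + δ)μ, so δ = 833/656.314 − 1 = 0.2692096…
Then the exponent is δ²μ/(2 + δ) = (833 − μ)² / (μ·(2 + δ)) = 20.961290.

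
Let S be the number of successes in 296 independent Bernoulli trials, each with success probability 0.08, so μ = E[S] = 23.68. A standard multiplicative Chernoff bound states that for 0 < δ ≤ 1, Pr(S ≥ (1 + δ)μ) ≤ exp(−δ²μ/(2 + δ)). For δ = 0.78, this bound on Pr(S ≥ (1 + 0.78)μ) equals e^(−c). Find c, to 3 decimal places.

5.182

c = δ²μ/(2 + δ) = 0.78²·23.68/(2 + 0.78) = 5.1823.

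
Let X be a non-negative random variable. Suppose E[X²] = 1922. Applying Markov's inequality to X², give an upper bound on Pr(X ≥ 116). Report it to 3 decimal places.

Since X ≥ 0, the event {X ≥ 116} is the same as {X² ≥ 13456}.
Markov's inequality applied to X² gives Pr(X² ≥ 13456) ≤ E[X²]/13456 = 1922/13456 = 0.1428.

0.143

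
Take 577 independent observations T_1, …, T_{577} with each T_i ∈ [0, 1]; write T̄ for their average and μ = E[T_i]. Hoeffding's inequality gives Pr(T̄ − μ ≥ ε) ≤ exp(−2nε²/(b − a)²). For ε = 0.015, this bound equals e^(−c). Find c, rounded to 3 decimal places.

c = 2nε²/(b − a)² = 2·577·0.015² / 1² = 0.2596.

0.260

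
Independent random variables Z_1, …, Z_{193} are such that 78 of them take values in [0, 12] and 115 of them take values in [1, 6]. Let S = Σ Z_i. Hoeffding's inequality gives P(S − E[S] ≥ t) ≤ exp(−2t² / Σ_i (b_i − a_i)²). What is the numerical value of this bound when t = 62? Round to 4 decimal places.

Σ(b_i − a_i)² = 78·12² + 115·5² = 14107.
Exponent = 2·62² / 14107 = 0.54498.
Bound = exp(−0.54498) = 0.57985.

0.5799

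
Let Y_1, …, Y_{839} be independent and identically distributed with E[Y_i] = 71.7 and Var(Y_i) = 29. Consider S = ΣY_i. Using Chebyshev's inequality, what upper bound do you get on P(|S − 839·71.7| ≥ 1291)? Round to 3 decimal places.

0.015

Var(S) = n·Var(Y_i) = 839·29 = 24331.
Chebyshev: P(|S − 839·71.7| ≥ 1291) ≤ Var(S)/1291² = 24331/1666681 = 0.0146.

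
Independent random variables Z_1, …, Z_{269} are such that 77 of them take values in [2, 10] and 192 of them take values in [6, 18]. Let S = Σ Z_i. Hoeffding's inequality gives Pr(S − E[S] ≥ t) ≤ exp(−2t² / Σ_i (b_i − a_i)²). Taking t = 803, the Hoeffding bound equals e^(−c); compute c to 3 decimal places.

39.588

Σ(b_i − a_i)² = 77·8² + 192·12² = 32576.
c = 2t² / 32576 = 2·803² / 32576 = 39.5880.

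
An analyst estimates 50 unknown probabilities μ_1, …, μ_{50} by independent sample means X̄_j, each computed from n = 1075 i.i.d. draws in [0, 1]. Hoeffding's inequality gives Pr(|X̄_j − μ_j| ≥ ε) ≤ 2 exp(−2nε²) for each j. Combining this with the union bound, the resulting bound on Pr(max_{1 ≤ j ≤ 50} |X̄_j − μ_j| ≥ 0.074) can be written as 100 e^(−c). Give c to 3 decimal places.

Union bound over the 50 events: Pr(max_{1 ≤ j ≤ 50} |X̄_j − μ_j| ≥ 0.074) ≤ 50·2·exp(−2nε²) = 100 exp(−2·1075·0.074²).
So c = 2·1075·0.074² = 11.7734.

11.773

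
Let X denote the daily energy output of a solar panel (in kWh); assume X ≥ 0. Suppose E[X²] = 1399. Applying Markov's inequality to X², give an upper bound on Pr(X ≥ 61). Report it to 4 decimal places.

Since X ≥ 0, the event {X ≥ 61} is the same as {X² ≥ 3721}.
Markov's inequality applied to X² gives Pr(X² ≥ 3721) ≤ E[X²]/3721 = 1399/3721 = 0.3760.

0.3760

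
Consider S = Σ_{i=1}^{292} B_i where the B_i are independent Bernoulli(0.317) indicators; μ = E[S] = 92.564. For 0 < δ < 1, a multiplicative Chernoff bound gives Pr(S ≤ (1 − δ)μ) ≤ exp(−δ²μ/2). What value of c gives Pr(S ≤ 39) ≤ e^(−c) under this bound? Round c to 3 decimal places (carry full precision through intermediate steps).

15.498

Write 39 = (1 − δ)μ, so δ = 1 − 39/92.564 = 0.5786699…
Then the exponent is δ²μ/2 = (μ − 39)²/(2μ) = 15.497937.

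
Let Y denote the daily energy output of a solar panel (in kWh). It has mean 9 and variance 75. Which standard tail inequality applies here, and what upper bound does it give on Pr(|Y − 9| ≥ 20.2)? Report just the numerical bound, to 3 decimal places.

0.184

Mean and variance are known, so Chebyshev's inequality applies.
Chebyshev: Pr(|Y − μ| ≥ t) ≤ Var(Y)/t².
Bound = 75 / 408.04 = 0.1838.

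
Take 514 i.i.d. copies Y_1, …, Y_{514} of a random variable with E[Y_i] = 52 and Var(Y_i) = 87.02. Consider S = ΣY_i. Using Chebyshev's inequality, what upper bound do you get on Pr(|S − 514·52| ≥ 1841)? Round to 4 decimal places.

Var(S) = n·Var(Y_i) = 514·87.02 = 44728.28.
Chebyshev: Pr(|S − 514·52| ≥ 1841) ≤ Var(S)/1841² = 44728.28/3389281 = 0.0132.

0.0132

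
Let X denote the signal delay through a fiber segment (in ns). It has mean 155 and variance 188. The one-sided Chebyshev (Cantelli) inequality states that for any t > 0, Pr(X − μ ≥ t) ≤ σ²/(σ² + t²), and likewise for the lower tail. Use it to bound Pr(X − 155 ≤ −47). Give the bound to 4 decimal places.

0.0784

Here σ² = 188 and t = 47, so σ² + t² = 2397.
Cantelli's bound: 188/2397 = 0.0784.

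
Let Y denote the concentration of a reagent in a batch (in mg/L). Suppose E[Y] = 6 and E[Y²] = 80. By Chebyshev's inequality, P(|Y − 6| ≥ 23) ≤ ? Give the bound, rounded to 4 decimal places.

Var(Y) = E[Y²] − (E[Y])² = 80 − 36 = 44.
Chebyshev's inequality: P(|Y − μ| ≥ t) ≤ Var(Y)/t² = 44/529 = 0.0832.

0.0832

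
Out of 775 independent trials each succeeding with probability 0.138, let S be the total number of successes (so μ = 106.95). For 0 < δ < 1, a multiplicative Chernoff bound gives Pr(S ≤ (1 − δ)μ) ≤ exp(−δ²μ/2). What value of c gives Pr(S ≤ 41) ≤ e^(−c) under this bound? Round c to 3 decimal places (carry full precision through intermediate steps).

20.334

Write 41 = (1 − δ)μ, so δ = 1 − 41/106.95 = 0.6166433…
Then the exponent is δ²μ/2 = (μ − 41)²/(2μ) = 20.333813.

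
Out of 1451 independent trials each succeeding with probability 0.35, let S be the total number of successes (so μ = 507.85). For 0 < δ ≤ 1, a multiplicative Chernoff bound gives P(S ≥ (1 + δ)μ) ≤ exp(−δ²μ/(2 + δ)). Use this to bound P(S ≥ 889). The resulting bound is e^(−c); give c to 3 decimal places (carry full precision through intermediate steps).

104.002

Write 889 = (1 + δ)μ, so δ = 889/507.85 − 1 = 0.7505169…
Then the exponent is δ²μ/(2 + δ) = (889 − μ)² / (μ·(2 + δ)) = 104.002092.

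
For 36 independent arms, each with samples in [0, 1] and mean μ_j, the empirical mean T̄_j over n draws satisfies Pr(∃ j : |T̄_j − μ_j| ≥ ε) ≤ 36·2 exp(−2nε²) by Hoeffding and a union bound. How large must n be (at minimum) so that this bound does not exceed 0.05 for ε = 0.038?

Need 2·36·exp(−2nε²) ≤ 0.05, i.e. exp(−2nε²) ≤ 0.05/72.
So 2nε² ≥ ln(72/0.05) = 7.272398.
Hence n ≥ 7.272398/(2·0.038²) = 2518.143.
The smallest integer n is 2519.

2519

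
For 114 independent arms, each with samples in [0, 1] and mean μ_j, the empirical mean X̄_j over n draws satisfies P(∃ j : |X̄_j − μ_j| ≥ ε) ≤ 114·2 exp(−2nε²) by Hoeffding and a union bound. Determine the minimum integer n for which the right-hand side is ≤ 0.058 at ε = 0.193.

Need 2·114·exp(−2nε²) ≤ 0.058, i.e. exp(−2nε²) ≤ 0.058/228.
So 2nε² ≥ ln(228/0.058) = 8.276658.
Hence n ≥ 8.276658/(2·0.193²) = 111.099.
The smallest integer n is 112.

112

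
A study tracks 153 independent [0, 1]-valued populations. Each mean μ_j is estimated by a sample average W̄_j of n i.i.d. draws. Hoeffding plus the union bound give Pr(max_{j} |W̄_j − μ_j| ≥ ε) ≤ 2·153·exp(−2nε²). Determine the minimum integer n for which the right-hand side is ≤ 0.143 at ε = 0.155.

Need 2·153·exp(−2nε²) ≤ 0.143, i.e. exp(−2nε²) ≤ 0.143/306.
So 2nε² ≥ ln(306/0.143) = 7.668496.
Hence n ≥ 7.668496/(2·0.155²) = 159.594.
The smallest integer n is 160.

160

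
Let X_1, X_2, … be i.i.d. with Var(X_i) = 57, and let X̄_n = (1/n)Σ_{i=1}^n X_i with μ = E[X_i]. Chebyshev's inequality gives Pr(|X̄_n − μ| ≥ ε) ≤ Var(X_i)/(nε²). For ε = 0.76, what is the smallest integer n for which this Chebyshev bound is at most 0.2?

Require 57/(n·0.76²) ≤ 0.2, i.e. n ≥ 57/(0.2·0.76²) = 493.421.
The smallest integer n is 494.

494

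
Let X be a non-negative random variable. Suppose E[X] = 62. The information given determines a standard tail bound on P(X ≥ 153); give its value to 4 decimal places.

Only the mean of a non-negative variable is known, so Markov's inequality is the applicable tail bound.
Markov's inequality: for a non-negative random variable, P(X ≥ a) ≤ E[X]/a.
Here E[X] = 62 and a = 153, so the bound is 62/153 = 0.4052.

0.4052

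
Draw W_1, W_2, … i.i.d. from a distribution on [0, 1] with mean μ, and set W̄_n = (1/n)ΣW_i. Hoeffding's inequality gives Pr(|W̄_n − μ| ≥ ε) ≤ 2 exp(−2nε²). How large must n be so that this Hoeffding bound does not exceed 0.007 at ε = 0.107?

247

Require 2·exp(−2nε²) ≤ 0.007, i.e. 2nε² ≥ ln(2/0.007) = 5.654992.
So n ≥ 5.654992 / (2·0.107²) = 246.964.
The smallest integer n is 247.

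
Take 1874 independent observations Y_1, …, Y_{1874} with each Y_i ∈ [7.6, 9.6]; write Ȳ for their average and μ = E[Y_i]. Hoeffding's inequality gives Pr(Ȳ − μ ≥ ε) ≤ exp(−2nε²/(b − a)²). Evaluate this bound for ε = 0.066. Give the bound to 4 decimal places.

0.0169

Exponent: 2nε²/(b − a)² = 2·1874·0.066² / 2² = 4.08157.
Bound = exp(−4.08157) = 0.01688.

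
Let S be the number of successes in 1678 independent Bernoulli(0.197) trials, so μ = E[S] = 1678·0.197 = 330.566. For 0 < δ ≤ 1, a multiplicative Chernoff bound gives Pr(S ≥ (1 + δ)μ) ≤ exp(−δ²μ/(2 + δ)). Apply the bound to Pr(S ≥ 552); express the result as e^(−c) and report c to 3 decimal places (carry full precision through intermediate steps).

Write 552 = (1 + δ)μ, so δ = 552/330.566 − 1 = 0.6698632…
Then the exponent is δ²μ/(2 + δ) = (552 − μ)² / (μ·(2 + δ)) = 55.557337.

55.557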